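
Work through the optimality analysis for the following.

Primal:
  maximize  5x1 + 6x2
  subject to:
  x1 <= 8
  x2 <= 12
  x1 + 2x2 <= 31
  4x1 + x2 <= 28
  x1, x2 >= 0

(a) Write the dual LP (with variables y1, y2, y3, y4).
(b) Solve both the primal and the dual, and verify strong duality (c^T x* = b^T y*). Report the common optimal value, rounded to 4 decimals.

The standard primal-dual pair for 'max c^T x s.t. A x <= b, x >= 0' is:
  Dual:  min b^T y  s.t.  A^T y >= c,  y >= 0.

So the dual LP is:
  minimize  8y1 + 12y2 + 31y3 + 28y4
  subject to:
    y1 + y3 + 4y4 >= 5
    y2 + 2y3 + y4 >= 6
    y1, y2, y3, y4 >= 0

Solving the primal: x* = (4, 12).
  primal value c^T x* = 92.
Solving the dual: y* = (0, 4.75, 0, 1.25).
  dual value b^T y* = 92.
Strong duality: c^T x* = b^T y*. Confirmed.

92


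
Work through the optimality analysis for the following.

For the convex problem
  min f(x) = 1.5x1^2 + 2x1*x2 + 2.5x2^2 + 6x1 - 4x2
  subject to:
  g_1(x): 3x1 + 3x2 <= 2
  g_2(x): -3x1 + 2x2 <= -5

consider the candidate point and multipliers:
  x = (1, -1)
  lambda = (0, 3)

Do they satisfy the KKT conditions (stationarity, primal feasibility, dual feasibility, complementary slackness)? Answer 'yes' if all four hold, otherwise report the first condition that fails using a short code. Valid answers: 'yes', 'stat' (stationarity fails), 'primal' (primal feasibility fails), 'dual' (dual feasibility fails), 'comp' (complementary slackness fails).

Gradient of f: grad f(x) = Q x + c = (7, -7)
Constraint values g_i(x) = a_i^T x - b_i:
  g_1((1, -1)) = -2
  g_2((1, -1)) = 0
Stationarity residual: grad f(x) + sum_i lambda_i a_i = (-2, -1)
  -> stationarity FAILS
Primal feasibility (all g_i <= 0): OK
Dual feasibility (all lambda_i >= 0): OK
Complementary slackness (lambda_i * g_i(x) = 0 for all i): OK

Verdict: the first failing condition is stationarity -> stat.

stat


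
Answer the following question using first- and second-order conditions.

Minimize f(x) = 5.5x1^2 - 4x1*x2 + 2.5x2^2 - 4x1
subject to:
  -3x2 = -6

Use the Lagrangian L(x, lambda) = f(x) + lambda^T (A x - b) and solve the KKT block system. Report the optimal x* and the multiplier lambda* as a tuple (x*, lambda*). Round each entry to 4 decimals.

Form the Lagrangian:
  L(x, lambda) = (1/2) x^T Q x + c^T x + lambda^T (A x - b)
Stationarity (grad_x L = 0): Q x + c + A^T lambda = 0.
Primal feasibility: A x = b.

This gives the KKT block system:
  [ Q   A^T ] [ x     ]   [-c ]
  [ A    0  ] [ lambda ] = [ b ]

Solving the linear system:
  x*      = (1.0909, 2)
  lambda* = (1.8788)
  f(x*)   = 3.4545

x* = (1.0909, 2), lambda* = (1.8788)


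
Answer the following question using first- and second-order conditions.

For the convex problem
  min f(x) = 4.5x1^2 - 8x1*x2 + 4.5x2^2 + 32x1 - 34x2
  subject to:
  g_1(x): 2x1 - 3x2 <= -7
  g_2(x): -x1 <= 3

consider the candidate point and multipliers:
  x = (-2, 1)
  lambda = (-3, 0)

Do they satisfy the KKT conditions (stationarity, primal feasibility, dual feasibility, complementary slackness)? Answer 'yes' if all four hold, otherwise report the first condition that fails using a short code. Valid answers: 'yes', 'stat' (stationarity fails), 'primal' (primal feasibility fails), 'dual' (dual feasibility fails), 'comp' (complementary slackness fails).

Gradient of f: grad f(x) = Q x + c = (6, -9)
Constraint values g_i(x) = a_i^T x - b_i:
  g_1((-2, 1)) = 0
  g_2((-2, 1)) = -1
Stationarity residual: grad f(x) + sum_i lambda_i a_i = (0, 0)
  -> stationarity OK
Primal feasibility (all g_i <= 0): OK
Dual feasibility (all lambda_i >= 0): FAILS
Complementary slackness (lambda_i * g_i(x) = 0 for all i): OK

Verdict: the first failing condition is dual_feasibility -> dual.

dual


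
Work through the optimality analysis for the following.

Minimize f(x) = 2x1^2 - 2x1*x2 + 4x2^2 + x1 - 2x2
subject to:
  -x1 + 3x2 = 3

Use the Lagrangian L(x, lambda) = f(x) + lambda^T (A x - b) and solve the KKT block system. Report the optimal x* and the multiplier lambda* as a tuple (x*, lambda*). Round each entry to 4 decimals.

Form the Lagrangian:
  L(x, lambda) = (1/2) x^T Q x + c^T x + lambda^T (A x - b)
Stationarity (grad_x L = 0): Q x + c + A^T lambda = 0.
Primal feasibility: A x = b.

This gives the KKT block system:
  [ Q   A^T ] [ x     ]   [-c ]
  [ A    0  ] [ lambda ] = [ b ]

Solving the linear system:
  x*      = (-0.2812, 0.9063)
  lambda* = (-1.9375)
  f(x*)   = 1.8594

x* = (-0.2812, 0.9063), lambda* = (-1.9375)


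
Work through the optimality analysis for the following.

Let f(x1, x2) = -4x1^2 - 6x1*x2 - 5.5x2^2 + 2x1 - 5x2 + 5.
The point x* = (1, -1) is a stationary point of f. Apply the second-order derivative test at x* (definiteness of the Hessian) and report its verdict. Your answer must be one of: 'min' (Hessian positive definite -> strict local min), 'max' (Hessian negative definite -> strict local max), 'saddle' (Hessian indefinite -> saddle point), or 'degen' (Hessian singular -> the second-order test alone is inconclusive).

Compute the Hessian H = grad^2 f:
  H = [[-8, -6], [-6, -11]]
Verify stationarity: grad f(x*) = H x* + g = (0, 0).
Eigenvalues of H: -15.6847, -3.3153.
Both eigenvalues < 0, so H is negative definite -> x* is a strict local max.

max


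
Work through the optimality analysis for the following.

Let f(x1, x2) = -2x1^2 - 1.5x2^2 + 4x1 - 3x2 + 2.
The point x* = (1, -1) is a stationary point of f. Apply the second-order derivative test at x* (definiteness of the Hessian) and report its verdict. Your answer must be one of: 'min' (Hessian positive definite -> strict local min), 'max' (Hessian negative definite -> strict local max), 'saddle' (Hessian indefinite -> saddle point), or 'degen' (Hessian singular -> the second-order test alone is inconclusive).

Compute the Hessian H = grad^2 f:
  H = [[-4, 0], [0, -3]]
Verify stationarity: grad f(x*) = H x* + g = (0, 0).
Eigenvalues of H: -4, -3.
Both eigenvalues < 0, so H is negative definite -> x* is a strict local max.

max


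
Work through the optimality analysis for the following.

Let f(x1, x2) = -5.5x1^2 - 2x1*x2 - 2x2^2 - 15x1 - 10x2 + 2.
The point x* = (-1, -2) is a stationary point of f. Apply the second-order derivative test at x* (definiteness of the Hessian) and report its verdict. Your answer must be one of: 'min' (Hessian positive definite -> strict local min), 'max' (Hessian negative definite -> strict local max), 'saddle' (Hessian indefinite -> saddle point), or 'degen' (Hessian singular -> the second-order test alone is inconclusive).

Compute the Hessian H = grad^2 f:
  H = [[-11, -2], [-2, -4]]
Verify stationarity: grad f(x*) = H x* + g = (0, 0).
Eigenvalues of H: -11.5311, -3.4689.
Both eigenvalues < 0, so H is negative definite -> x* is a strict local max.

max


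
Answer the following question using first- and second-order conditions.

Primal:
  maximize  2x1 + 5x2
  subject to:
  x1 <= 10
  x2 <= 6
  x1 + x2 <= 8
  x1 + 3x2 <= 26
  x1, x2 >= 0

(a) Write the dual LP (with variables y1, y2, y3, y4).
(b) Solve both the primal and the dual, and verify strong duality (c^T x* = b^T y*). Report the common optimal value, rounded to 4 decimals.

The standard primal-dual pair for 'max c^T x s.t. A x <= b, x >= 0' is:
  Dual:  min b^T y  s.t.  A^T y >= c,  y >= 0.

So the dual LP is:
  minimize  10y1 + 6y2 + 8y3 + 26y4
  subject to:
    y1 + y3 + y4 >= 2
    y2 + y3 + 3y4 >= 5
    y1, y2, y3, y4 >= 0

Solving the primal: x* = (2, 6).
  primal value c^T x* = 34.
Solving the dual: y* = (0, 3, 2, 0).
  dual value b^T y* = 34.
Strong duality: c^T x* = b^T y*. Confirmed.

34


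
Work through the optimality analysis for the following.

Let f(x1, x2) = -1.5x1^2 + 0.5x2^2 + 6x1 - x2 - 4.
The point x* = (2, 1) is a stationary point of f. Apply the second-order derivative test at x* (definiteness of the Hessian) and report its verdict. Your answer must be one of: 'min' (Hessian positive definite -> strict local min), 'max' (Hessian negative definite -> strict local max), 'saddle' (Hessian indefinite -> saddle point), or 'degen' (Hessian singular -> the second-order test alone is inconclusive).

Compute the Hessian H = grad^2 f:
  H = [[-3, 0], [0, 1]]
Verify stationarity: grad f(x*) = H x* + g = (0, 0).
Eigenvalues of H: -3, 1.
Eigenvalues have mixed signs, so H is indefinite -> x* is a saddle point.

saddle


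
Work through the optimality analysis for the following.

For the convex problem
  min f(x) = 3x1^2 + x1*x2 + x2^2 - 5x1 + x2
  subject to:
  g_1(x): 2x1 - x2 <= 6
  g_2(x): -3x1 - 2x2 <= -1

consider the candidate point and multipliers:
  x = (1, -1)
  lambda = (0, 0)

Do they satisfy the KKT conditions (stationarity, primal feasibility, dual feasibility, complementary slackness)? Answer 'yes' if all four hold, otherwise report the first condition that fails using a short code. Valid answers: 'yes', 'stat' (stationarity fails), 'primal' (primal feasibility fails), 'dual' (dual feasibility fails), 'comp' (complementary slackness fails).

Gradient of f: grad f(x) = Q x + c = (0, 0)
Constraint values g_i(x) = a_i^T x - b_i:
  g_1((1, -1)) = -3
  g_2((1, -1)) = 0
Stationarity residual: grad f(x) + sum_i lambda_i a_i = (0, 0)
  -> stationarity OK
Primal feasibility (all g_i <= 0): OK
Dual feasibility (all lambda_i >= 0): OK
Complementary slackness (lambda_i * g_i(x) = 0 for all i): OK

Verdict: yes, KKT holds.

yes


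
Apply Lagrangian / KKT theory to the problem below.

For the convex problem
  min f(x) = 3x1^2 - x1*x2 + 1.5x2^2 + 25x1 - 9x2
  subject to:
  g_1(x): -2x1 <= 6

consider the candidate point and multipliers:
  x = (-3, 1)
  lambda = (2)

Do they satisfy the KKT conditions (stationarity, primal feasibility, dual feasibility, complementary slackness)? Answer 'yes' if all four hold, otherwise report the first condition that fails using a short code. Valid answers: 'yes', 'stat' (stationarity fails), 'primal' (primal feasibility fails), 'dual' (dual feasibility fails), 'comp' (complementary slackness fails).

Gradient of f: grad f(x) = Q x + c = (6, -3)
Constraint values g_i(x) = a_i^T x - b_i:
  g_1((-3, 1)) = 0
Stationarity residual: grad f(x) + sum_i lambda_i a_i = (2, -3)
  -> stationarity FAILS
Primal feasibility (all g_i <= 0): OK
Dual feasibility (all lambda_i >= 0): OK
Complementary slackness (lambda_i * g_i(x) = 0 for all i): OK

Verdict: the first failing condition is stationarity -> stat.

stat


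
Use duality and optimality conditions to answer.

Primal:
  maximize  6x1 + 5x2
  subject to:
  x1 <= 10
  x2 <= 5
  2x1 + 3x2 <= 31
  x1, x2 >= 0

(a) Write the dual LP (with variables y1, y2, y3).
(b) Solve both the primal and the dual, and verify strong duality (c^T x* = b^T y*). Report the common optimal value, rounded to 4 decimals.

The standard primal-dual pair for 'max c^T x s.t. A x <= b, x >= 0' is:
  Dual:  min b^T y  s.t.  A^T y >= c,  y >= 0.

So the dual LP is:
  minimize  10y1 + 5y2 + 31y3
  subject to:
    y1 + 2y3 >= 6
    y2 + 3y3 >= 5
    y1, y2, y3 >= 0

Solving the primal: x* = (10, 3.6667).
  primal value c^T x* = 78.3333.
Solving the dual: y* = (2.6667, 0, 1.6667).
  dual value b^T y* = 78.3333.
Strong duality: c^T x* = b^T y*. Confirmed.

78.3333


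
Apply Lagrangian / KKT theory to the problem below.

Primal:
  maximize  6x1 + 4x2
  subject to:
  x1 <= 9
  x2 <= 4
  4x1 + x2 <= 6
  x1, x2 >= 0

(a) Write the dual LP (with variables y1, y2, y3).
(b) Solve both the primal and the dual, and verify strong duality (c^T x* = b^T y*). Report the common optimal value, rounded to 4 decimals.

The standard primal-dual pair for 'max c^T x s.t. A x <= b, x >= 0' is:
  Dual:  min b^T y  s.t.  A^T y >= c,  y >= 0.

So the dual LP is:
  minimize  9y1 + 4y2 + 6y3
  subject to:
    y1 + 4y3 >= 6
    y2 + y3 >= 4
    y1, y2, y3 >= 0

Solving the primal: x* = (0.5, 4).
  primal value c^T x* = 19.
Solving the dual: y* = (0, 2.5, 1.5).
  dual value b^T y* = 19.
Strong duality: c^T x* = b^T y*. Confirmed.

19


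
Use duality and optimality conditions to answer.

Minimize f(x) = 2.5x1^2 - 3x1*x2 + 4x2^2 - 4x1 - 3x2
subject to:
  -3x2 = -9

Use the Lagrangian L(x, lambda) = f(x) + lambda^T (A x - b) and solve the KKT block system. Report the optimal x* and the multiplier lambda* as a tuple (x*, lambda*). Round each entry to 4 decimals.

Form the Lagrangian:
  L(x, lambda) = (1/2) x^T Q x + c^T x + lambda^T (A x - b)
Stationarity (grad_x L = 0): Q x + c + A^T lambda = 0.
Primal feasibility: A x = b.

This gives the KKT block system:
  [ Q   A^T ] [ x     ]   [-c ]
  [ A    0  ] [ lambda ] = [ b ]

Solving the linear system:
  x*      = (2.6, 3)
  lambda* = (4.4)
  f(x*)   = 10.1

x* = (2.6, 3), lambda* = (4.4)


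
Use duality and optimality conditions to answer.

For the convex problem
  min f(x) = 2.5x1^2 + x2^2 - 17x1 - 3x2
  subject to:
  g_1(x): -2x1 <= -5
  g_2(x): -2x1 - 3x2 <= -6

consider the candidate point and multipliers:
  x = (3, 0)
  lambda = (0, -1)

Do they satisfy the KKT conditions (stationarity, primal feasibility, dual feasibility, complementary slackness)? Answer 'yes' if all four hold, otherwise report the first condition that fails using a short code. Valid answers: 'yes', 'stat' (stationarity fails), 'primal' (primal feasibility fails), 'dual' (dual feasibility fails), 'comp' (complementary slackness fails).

Gradient of f: grad f(x) = Q x + c = (-2, -3)
Constraint values g_i(x) = a_i^T x - b_i:
  g_1((3, 0)) = -1
  g_2((3, 0)) = 0
Stationarity residual: grad f(x) + sum_i lambda_i a_i = (0, 0)
  -> stationarity OK
Primal feasibility (all g_i <= 0): OK
Dual feasibility (all lambda_i >= 0): FAILS
Complementary slackness (lambda_i * g_i(x) = 0 for all i): OK

Verdict: the first failing condition is dual_feasibility -> dual.

dual


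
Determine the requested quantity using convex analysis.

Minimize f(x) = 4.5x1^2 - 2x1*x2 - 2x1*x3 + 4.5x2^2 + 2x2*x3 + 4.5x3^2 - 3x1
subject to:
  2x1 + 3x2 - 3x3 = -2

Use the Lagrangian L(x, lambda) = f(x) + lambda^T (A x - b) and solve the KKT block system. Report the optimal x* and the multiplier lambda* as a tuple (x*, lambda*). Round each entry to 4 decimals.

Form the Lagrangian:
  L(x, lambda) = (1/2) x^T Q x + c^T x + lambda^T (A x - b)
Stationarity (grad_x L = 0): Q x + c + A^T lambda = 0.
Primal feasibility: A x = b.

This gives the KKT block system:
  [ Q   A^T ] [ x     ]   [-c ]
  [ A    0  ] [ lambda ] = [ b ]

Solving the linear system:
  x*      = (0.147, -0.3556, 0.409)
  lambda* = (0.8921)
  f(x*)   = 0.6716

x* = (0.147, -0.3556, 0.409), lambda* = (0.8921)


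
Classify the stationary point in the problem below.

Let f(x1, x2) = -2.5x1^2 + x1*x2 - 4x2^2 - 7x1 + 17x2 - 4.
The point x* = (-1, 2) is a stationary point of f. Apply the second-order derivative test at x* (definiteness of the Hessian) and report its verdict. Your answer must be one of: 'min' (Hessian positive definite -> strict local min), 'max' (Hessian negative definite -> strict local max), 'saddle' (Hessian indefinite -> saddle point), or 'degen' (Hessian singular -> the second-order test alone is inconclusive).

Compute the Hessian H = grad^2 f:
  H = [[-5, 1], [1, -8]]
Verify stationarity: grad f(x*) = H x* + g = (0, 0).
Eigenvalues of H: -8.3028, -4.6972.
Both eigenvalues < 0, so H is negative definite -> x* is a strict local max.

max


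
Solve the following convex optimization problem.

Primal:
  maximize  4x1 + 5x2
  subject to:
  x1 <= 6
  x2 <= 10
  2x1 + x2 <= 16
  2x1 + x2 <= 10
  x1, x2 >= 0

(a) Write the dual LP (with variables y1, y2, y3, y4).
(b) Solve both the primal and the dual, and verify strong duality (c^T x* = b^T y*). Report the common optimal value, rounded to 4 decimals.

The standard primal-dual pair for 'max c^T x s.t. A x <= b, x >= 0' is:
  Dual:  min b^T y  s.t.  A^T y >= c,  y >= 0.

So the dual LP is:
  minimize  6y1 + 10y2 + 16y3 + 10y4
  subject to:
    y1 + 2y3 + 2y4 >= 4
    y2 + y3 + y4 >= 5
    y1, y2, y3, y4 >= 0

Solving the primal: x* = (0, 10).
  primal value c^T x* = 50.
Solving the dual: y* = (0, 3, 0, 2).
  dual value b^T y* = 50.
Strong duality: c^T x* = b^T y*. Confirmed.

50


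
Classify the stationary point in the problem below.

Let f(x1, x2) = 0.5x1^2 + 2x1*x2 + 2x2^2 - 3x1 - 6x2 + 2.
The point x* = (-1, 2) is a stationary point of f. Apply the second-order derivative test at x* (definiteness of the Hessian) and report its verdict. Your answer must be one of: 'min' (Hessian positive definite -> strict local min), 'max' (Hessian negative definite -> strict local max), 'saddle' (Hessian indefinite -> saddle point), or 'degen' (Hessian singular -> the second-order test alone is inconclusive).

Compute the Hessian H = grad^2 f:
  H = [[1, 2], [2, 4]]
Verify stationarity: grad f(x*) = H x* + g = (0, 0).
Eigenvalues of H: 0, 5.
H has a zero eigenvalue (singular; positive semidefinite but not definite), so H is neither positive definite, negative definite, nor indefinite. The second-order test alone is inconclusive -> degen.
(Indeed, f is constant along the null direction of H through x*, so x* is not a strict local extremum.)

degen


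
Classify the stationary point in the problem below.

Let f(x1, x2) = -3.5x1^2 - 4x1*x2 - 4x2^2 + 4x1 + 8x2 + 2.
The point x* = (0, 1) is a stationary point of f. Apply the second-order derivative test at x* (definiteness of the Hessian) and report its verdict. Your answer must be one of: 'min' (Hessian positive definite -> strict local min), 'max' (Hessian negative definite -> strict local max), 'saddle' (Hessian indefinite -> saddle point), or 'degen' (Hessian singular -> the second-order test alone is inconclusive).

Compute the Hessian H = grad^2 f:
  H = [[-7, -4], [-4, -8]]
Verify stationarity: grad f(x*) = H x* + g = (0, 0).
Eigenvalues of H: -11.5311, -3.4689.
Both eigenvalues < 0, so H is negative definite -> x* is a strict local max.

max


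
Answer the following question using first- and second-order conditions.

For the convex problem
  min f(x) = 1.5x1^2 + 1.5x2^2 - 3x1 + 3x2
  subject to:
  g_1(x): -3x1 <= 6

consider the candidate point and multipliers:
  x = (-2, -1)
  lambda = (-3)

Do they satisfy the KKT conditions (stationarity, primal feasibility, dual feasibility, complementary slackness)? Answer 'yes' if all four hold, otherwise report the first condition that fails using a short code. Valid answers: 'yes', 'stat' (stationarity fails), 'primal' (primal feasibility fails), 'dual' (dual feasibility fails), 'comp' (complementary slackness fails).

Gradient of f: grad f(x) = Q x + c = (-9, 0)
Constraint values g_i(x) = a_i^T x - b_i:
  g_1((-2, -1)) = 0
Stationarity residual: grad f(x) + sum_i lambda_i a_i = (0, 0)
  -> stationarity OK
Primal feasibility (all g_i <= 0): OK
Dual feasibility (all lambda_i >= 0): FAILS
Complementary slackness (lambda_i * g_i(x) = 0 for all i): OK

Verdict: the first failing condition is dual_feasibility -> dual.

dual


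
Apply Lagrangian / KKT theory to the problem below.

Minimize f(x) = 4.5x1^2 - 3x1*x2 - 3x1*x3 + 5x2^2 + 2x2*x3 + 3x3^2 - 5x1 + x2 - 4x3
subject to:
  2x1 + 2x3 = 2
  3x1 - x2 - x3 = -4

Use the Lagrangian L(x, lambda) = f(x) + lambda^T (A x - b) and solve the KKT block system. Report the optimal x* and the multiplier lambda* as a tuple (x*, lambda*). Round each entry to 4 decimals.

Form the Lagrangian:
  L(x, lambda) = (1/2) x^T Q x + c^T x + lambda^T (A x - b)
Stationarity (grad_x L = 0): Q x + c + A^T lambda = 0.
Primal feasibility: A x = b.

This gives the KKT block system:
  [ Q   A^T ] [ x     ]   [-c ]
  [ A    0  ] [ lambda ] = [ b ]

Solving the linear system:
  x*      = (-0.7589, -0.0355, 1.7589)
  lambda* = (-1.1596, 6.4397)
  f(x*)   = 12.4007

x* = (-0.7589, -0.0355, 1.7589), lambda* = (-1.1596, 6.4397)


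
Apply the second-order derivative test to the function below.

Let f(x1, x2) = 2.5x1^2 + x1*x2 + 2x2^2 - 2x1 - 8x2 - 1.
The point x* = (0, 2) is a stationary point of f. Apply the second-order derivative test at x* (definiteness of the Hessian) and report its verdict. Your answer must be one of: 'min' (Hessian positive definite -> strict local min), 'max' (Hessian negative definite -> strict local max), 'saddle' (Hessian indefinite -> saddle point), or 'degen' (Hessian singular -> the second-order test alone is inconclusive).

Compute the Hessian H = grad^2 f:
  H = [[5, 1], [1, 4]]
Verify stationarity: grad f(x*) = H x* + g = (0, 0).
Eigenvalues of H: 3.382, 5.618.
Both eigenvalues > 0, so H is positive definite -> x* is a strict local min.

min


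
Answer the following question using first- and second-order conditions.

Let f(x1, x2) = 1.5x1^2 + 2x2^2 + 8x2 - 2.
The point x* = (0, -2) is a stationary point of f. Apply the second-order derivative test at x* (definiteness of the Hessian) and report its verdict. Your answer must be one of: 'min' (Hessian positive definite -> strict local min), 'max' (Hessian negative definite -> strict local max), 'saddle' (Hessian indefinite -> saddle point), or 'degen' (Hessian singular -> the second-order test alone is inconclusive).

Compute the Hessian H = grad^2 f:
  H = [[3, 0], [0, 4]]
Verify stationarity: grad f(x*) = H x* + g = (0, 0).
Eigenvalues of H: 3, 4.
Both eigenvalues > 0, so H is positive definite -> x* is a strict local min.

min


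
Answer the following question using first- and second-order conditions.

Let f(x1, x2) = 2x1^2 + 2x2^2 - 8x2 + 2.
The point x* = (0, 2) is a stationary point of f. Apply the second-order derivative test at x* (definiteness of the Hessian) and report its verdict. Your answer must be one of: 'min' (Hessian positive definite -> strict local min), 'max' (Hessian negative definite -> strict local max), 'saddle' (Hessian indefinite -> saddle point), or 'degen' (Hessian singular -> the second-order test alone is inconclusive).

Compute the Hessian H = grad^2 f:
  H = [[4, 0], [0, 4]]
Verify stationarity: grad f(x*) = H x* + g = (0, 0).
Eigenvalues of H: 4, 4.
Both eigenvalues > 0, so H is positive definite -> x* is a strict local min.

min


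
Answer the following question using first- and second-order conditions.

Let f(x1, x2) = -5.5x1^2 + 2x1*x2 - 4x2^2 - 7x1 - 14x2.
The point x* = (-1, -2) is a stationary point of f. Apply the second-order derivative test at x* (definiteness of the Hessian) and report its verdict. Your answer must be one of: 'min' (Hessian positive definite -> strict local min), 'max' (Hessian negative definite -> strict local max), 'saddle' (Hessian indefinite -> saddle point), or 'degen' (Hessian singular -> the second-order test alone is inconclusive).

Compute the Hessian H = grad^2 f:
  H = [[-11, 2], [2, -8]]
Verify stationarity: grad f(x*) = H x* + g = (0, 0).
Eigenvalues of H: -12, -7.
Both eigenvalues < 0, so H is negative definite -> x* is a strict local max.

max


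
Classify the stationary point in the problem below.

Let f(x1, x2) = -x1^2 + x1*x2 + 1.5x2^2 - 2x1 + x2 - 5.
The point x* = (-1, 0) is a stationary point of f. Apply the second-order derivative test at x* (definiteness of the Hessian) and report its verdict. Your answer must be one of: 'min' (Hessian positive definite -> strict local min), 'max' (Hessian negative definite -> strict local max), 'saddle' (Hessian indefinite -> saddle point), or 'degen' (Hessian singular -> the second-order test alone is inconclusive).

Compute the Hessian H = grad^2 f:
  H = [[-2, 1], [1, 3]]
Verify stationarity: grad f(x*) = H x* + g = (0, 0).
Eigenvalues of H: -2.1926, 3.1926.
Eigenvalues have mixed signs, so H is indefinite -> x* is a saddle point.

saddle


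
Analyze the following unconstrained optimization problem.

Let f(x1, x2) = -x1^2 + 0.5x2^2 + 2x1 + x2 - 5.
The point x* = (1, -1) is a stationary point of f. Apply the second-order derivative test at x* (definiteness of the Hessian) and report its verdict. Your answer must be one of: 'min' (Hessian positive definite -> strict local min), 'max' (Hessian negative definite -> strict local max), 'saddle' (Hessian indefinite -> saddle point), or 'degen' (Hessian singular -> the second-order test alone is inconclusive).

Compute the Hessian H = grad^2 f:
  H = [[-2, 0], [0, 1]]
Verify stationarity: grad f(x*) = H x* + g = (0, 0).
Eigenvalues of H: -2, 1.
Eigenvalues have mixed signs, so H is indefinite -> x* is a saddle point.

saddle


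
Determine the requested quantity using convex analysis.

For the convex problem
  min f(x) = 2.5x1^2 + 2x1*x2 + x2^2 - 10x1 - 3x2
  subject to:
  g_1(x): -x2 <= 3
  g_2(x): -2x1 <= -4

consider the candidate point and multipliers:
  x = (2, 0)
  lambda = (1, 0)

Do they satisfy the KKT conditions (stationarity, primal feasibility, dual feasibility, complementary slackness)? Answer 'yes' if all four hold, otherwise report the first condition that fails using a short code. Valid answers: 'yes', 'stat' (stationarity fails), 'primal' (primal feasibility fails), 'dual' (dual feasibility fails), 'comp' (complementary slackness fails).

Gradient of f: grad f(x) = Q x + c = (0, 1)
Constraint values g_i(x) = a_i^T x - b_i:
  g_1((2, 0)) = -3
  g_2((2, 0)) = 0
Stationarity residual: grad f(x) + sum_i lambda_i a_i = (0, 0)
  -> stationarity OK
Primal feasibility (all g_i <= 0): OK
Dual feasibility (all lambda_i >= 0): OK
Complementary slackness (lambda_i * g_i(x) = 0 for all i): FAILS

Verdict: the first failing condition is complementary_slackness -> comp.

comp


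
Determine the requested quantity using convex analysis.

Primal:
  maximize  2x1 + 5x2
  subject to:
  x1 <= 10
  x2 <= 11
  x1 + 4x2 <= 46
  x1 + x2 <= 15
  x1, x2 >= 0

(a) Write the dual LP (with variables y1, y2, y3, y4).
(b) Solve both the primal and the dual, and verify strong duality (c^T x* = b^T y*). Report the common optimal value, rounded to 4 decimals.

The standard primal-dual pair for 'max c^T x s.t. A x <= b, x >= 0' is:
  Dual:  min b^T y  s.t.  A^T y >= c,  y >= 0.

So the dual LP is:
  minimize  10y1 + 11y2 + 46y3 + 15y4
  subject to:
    y1 + y3 + y4 >= 2
    y2 + 4y3 + y4 >= 5
    y1, y2, y3, y4 >= 0

Solving the primal: x* = (4.6667, 10.3333).
  primal value c^T x* = 61.
Solving the dual: y* = (0, 0, 1, 1).
  dual value b^T y* = 61.
Strong duality: c^T x* = b^T y*. Confirmed.

61


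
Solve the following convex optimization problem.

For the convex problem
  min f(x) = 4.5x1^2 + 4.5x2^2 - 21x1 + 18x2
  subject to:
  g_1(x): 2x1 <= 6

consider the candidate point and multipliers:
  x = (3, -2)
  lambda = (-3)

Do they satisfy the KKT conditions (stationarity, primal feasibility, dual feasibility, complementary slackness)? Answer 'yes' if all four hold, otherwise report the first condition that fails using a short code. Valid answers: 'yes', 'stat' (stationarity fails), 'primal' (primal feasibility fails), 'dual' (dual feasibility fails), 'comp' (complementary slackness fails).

Gradient of f: grad f(x) = Q x + c = (6, 0)
Constraint values g_i(x) = a_i^T x - b_i:
  g_1((3, -2)) = 0
Stationarity residual: grad f(x) + sum_i lambda_i a_i = (0, 0)
  -> stationarity OK
Primal feasibility (all g_i <= 0): OK
Dual feasibility (all lambda_i >= 0): FAILS
Complementary slackness (lambda_i * g_i(x) = 0 for all i): OK

Verdict: the first failing condition is dual_feasibility -> dual.

dual


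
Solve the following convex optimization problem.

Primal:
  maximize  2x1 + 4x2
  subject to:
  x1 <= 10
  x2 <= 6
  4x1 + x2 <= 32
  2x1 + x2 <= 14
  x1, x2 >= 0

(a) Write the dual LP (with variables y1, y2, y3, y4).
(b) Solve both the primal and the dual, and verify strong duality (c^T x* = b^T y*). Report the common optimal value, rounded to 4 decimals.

The standard primal-dual pair for 'max c^T x s.t. A x <= b, x >= 0' is:
  Dual:  min b^T y  s.t.  A^T y >= c,  y >= 0.

So the dual LP is:
  minimize  10y1 + 6y2 + 32y3 + 14y4
  subject to:
    y1 + 4y3 + 2y4 >= 2
    y2 + y3 + y4 >= 4
    y1, y2, y3, y4 >= 0

Solving the primal: x* = (4, 6).
  primal value c^T x* = 32.
Solving the dual: y* = (0, 3, 0, 1).
  dual value b^T y* = 32.
Strong duality: c^T x* = b^T y*. Confirmed.

32


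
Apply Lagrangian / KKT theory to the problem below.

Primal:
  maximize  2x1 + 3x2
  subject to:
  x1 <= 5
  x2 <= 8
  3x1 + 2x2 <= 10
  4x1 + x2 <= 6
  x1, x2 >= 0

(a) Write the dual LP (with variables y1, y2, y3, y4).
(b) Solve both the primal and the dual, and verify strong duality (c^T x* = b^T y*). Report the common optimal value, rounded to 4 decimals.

The standard primal-dual pair for 'max c^T x s.t. A x <= b, x >= 0' is:
  Dual:  min b^T y  s.t.  A^T y >= c,  y >= 0.

So the dual LP is:
  minimize  5y1 + 8y2 + 10y3 + 6y4
  subject to:
    y1 + 3y3 + 4y4 >= 2
    y2 + 2y3 + y4 >= 3
    y1, y2, y3, y4 >= 0

Solving the primal: x* = (0, 5).
  primal value c^T x* = 15.
Solving the dual: y* = (0, 0, 1.5, 0).
  dual value b^T y* = 15.
Strong duality: c^T x* = b^T y*. Confirmed.

15


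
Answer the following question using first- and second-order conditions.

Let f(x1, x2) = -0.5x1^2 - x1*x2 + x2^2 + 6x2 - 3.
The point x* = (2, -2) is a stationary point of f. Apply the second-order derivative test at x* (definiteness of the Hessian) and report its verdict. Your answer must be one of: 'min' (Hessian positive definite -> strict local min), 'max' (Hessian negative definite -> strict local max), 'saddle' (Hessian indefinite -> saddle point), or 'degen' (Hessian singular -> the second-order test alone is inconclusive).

Compute the Hessian H = grad^2 f:
  H = [[-1, -1], [-1, 2]]
Verify stationarity: grad f(x*) = H x* + g = (0, 0).
Eigenvalues of H: -1.3028, 2.3028.
Eigenvalues have mixed signs, so H is indefinite -> x* is a saddle point.

saddle


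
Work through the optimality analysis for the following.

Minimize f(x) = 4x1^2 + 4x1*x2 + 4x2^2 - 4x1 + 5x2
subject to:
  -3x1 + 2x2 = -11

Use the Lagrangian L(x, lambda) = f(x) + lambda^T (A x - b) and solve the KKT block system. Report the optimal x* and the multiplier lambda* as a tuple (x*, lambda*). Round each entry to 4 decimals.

Form the Lagrangian:
  L(x, lambda) = (1/2) x^T Q x + c^T x + lambda^T (A x - b)
Stationarity (grad_x L = 0): Q x + c + A^T lambda = 0.
Primal feasibility: A x = b.

This gives the KKT block system:
  [ Q   A^T ] [ x     ]   [-c ]
  [ A    0  ] [ lambda ] = [ b ]

Solving the linear system:
  x*      = (2.2237, -2.1645)
  lambda* = (1.7105)
  f(x*)   = -0.4507

x* = (2.2237, -2.1645), lambda* = (1.7105)


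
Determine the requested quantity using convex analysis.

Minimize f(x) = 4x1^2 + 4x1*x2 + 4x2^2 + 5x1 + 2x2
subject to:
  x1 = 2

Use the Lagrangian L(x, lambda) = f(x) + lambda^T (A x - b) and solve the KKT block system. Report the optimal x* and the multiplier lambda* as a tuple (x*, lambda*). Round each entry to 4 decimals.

Form the Lagrangian:
  L(x, lambda) = (1/2) x^T Q x + c^T x + lambda^T (A x - b)
Stationarity (grad_x L = 0): Q x + c + A^T lambda = 0.
Primal feasibility: A x = b.

This gives the KKT block system:
  [ Q   A^T ] [ x     ]   [-c ]
  [ A    0  ] [ lambda ] = [ b ]

Solving the linear system:
  x*      = (2, -1.25)
  lambda* = (-16)
  f(x*)   = 19.75

x* = (2, -1.25), lambda* = (-16)


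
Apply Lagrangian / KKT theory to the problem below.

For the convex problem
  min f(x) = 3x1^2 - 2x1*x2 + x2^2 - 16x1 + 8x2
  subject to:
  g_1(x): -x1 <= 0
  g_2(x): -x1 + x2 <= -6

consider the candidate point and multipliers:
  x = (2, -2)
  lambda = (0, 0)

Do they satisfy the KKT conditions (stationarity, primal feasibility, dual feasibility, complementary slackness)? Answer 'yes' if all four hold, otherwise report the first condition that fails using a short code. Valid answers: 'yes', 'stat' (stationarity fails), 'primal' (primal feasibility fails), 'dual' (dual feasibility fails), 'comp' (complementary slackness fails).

Gradient of f: grad f(x) = Q x + c = (0, 0)
Constraint values g_i(x) = a_i^T x - b_i:
  g_1((2, -2)) = -2
  g_2((2, -2)) = 2
Stationarity residual: grad f(x) + sum_i lambda_i a_i = (0, 0)
  -> stationarity OK
Primal feasibility (all g_i <= 0): FAILS
Dual feasibility (all lambda_i >= 0): OK
Complementary slackness (lambda_i * g_i(x) = 0 for all i): OK

Verdict: the first failing condition is primal_feasibility -> primal.

primal


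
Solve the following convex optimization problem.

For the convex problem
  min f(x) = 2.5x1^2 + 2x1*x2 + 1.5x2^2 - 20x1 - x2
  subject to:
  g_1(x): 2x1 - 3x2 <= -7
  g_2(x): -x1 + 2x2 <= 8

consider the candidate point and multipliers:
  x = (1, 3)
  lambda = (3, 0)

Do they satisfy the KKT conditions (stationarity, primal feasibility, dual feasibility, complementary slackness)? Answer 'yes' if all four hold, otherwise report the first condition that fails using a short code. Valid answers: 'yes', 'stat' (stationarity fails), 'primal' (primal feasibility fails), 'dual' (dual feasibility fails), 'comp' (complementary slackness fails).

Gradient of f: grad f(x) = Q x + c = (-9, 10)
Constraint values g_i(x) = a_i^T x - b_i:
  g_1((1, 3)) = 0
  g_2((1, 3)) = -3
Stationarity residual: grad f(x) + sum_i lambda_i a_i = (-3, 1)
  -> stationarity FAILS
Primal feasibility (all g_i <= 0): OK
Dual feasibility (all lambda_i >= 0): OK
Complementary slackness (lambda_i * g_i(x) = 0 for all i): OK

Verdict: the first failing condition is stationarity -> stat.

stat


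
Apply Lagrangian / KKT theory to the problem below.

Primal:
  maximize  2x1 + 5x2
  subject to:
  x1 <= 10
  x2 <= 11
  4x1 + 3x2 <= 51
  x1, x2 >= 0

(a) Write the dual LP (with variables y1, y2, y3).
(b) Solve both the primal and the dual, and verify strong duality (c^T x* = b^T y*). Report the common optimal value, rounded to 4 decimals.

The standard primal-dual pair for 'max c^T x s.t. A x <= b, x >= 0' is:
  Dual:  min b^T y  s.t.  A^T y >= c,  y >= 0.

So the dual LP is:
  minimize  10y1 + 11y2 + 51y3
  subject to:
    y1 + 4y3 >= 2
    y2 + 3y3 >= 5
    y1, y2, y3 >= 0

Solving the primal: x* = (4.5, 11).
  primal value c^T x* = 64.
Solving the dual: y* = (0, 3.5, 0.5).
  dual value b^T y* = 64.
Strong duality: c^T x* = b^T y*. Confirmed.

64


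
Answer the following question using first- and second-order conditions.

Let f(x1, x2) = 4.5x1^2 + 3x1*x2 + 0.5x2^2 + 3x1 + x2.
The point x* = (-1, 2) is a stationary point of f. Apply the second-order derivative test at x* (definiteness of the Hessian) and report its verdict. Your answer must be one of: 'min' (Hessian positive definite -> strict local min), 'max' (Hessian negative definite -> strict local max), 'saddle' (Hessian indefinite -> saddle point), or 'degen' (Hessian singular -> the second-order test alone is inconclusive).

Compute the Hessian H = grad^2 f:
  H = [[9, 3], [3, 1]]
Verify stationarity: grad f(x*) = H x* + g = (0, 0).
Eigenvalues of H: 0, 10.
H has a zero eigenvalue (singular; positive semidefinite but not definite), so H is neither positive definite, negative definite, nor indefinite. The second-order test alone is inconclusive -> degen.
(Indeed, f is constant along the null direction of H through x*, so x* is not a strict local extremum.)

degen


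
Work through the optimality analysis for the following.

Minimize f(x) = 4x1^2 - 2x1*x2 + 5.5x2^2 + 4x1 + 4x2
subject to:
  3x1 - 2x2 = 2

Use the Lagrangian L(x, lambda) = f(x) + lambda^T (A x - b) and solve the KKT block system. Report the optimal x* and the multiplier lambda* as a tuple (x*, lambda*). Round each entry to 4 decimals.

Form the Lagrangian:
  L(x, lambda) = (1/2) x^T Q x + c^T x + lambda^T (A x - b)
Stationarity (grad_x L = 0): Q x + c + A^T lambda = 0.
Primal feasibility: A x = b.

This gives the KKT block system:
  [ Q   A^T ] [ x     ]   [-c ]
  [ A    0  ] [ lambda ] = [ b ]

Solving the linear system:
  x*      = (0.1682, -0.7477)
  lambda* = (-2.2804)
  f(x*)   = 1.1215

x* = (0.1682, -0.7477), lambda* = (-2.2804)


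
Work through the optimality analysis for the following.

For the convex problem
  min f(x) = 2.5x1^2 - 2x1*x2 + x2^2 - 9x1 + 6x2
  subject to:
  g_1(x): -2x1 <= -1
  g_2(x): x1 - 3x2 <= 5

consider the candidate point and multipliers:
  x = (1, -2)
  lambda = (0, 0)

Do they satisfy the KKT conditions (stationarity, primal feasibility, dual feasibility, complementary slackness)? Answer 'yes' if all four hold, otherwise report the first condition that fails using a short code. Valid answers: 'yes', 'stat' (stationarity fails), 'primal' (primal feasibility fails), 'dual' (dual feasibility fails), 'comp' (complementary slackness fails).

Gradient of f: grad f(x) = Q x + c = (0, 0)
Constraint values g_i(x) = a_i^T x - b_i:
  g_1((1, -2)) = -1
  g_2((1, -2)) = 2
Stationarity residual: grad f(x) + sum_i lambda_i a_i = (0, 0)
  -> stationarity OK
Primal feasibility (all g_i <= 0): FAILS
Dual feasibility (all lambda_i >= 0): OK
Complementary slackness (lambda_i * g_i(x) = 0 for all i): OK

Verdict: the first failing condition is primal_feasibility -> primal.

primal


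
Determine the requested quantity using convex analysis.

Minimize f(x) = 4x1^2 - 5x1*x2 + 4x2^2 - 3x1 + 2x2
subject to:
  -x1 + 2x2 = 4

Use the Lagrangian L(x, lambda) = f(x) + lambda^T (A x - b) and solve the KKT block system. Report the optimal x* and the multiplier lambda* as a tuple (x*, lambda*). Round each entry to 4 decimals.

Form the Lagrangian:
  L(x, lambda) = (1/2) x^T Q x + c^T x + lambda^T (A x - b)
Stationarity (grad_x L = 0): Q x + c + A^T lambda = 0.
Primal feasibility: A x = b.

This gives the KKT block system:
  [ Q   A^T ] [ x     ]   [-c ]
  [ A    0  ] [ lambda ] = [ b ]

Solving the linear system:
  x*      = (0.8, 2.4)
  lambda* = (-8.6)
  f(x*)   = 18.4

x* = (0.8, 2.4), lambda* = (-8.6)


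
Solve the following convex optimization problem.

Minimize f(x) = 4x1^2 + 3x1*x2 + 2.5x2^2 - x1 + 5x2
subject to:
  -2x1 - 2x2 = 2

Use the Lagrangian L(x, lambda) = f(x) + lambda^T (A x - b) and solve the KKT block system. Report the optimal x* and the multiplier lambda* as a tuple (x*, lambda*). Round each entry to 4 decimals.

Form the Lagrangian:
  L(x, lambda) = (1/2) x^T Q x + c^T x + lambda^T (A x - b)
Stationarity (grad_x L = 0): Q x + c + A^T lambda = 0.
Primal feasibility: A x = b.

This gives the KKT block system:
  [ Q   A^T ] [ x     ]   [-c ]
  [ A    0  ] [ lambda ] = [ b ]

Solving the linear system:
  x*      = (0.5714, -1.5714)
  lambda* = (-0.5714)
  f(x*)   = -3.6429

x* = (0.5714, -1.5714), lambda* = (-0.5714)


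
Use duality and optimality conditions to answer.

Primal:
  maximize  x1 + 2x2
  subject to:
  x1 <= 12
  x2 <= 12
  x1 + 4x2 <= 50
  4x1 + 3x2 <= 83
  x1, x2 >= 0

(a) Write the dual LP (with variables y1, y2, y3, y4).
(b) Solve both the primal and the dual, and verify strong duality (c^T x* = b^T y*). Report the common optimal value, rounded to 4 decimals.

The standard primal-dual pair for 'max c^T x s.t. A x <= b, x >= 0' is:
  Dual:  min b^T y  s.t.  A^T y >= c,  y >= 0.

So the dual LP is:
  minimize  12y1 + 12y2 + 50y3 + 83y4
  subject to:
    y1 + y3 + 4y4 >= 1
    y2 + 4y3 + 3y4 >= 2
    y1, y2, y3, y4 >= 0

Solving the primal: x* = (12, 9.5).
  primal value c^T x* = 31.
Solving the dual: y* = (0.5, 0, 0.5, 0).
  dual value b^T y* = 31.
Strong duality: c^T x* = b^T y*. Confirmed.

31


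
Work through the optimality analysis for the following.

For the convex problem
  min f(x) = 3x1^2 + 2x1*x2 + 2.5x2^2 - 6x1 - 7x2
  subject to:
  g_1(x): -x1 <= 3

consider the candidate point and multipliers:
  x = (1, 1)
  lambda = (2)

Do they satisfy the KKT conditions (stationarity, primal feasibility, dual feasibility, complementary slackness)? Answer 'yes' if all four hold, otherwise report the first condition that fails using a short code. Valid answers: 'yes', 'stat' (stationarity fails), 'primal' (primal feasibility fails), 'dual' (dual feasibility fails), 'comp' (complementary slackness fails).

Gradient of f: grad f(x) = Q x + c = (2, 0)
Constraint values g_i(x) = a_i^T x - b_i:
  g_1((1, 1)) = -4
Stationarity residual: grad f(x) + sum_i lambda_i a_i = (0, 0)
  -> stationarity OK
Primal feasibility (all g_i <= 0): OK
Dual feasibility (all lambda_i >= 0): OK
Complementary slackness (lambda_i * g_i(x) = 0 for all i): FAILS

Verdict: the first failing condition is complementary_slackness -> comp.

comp


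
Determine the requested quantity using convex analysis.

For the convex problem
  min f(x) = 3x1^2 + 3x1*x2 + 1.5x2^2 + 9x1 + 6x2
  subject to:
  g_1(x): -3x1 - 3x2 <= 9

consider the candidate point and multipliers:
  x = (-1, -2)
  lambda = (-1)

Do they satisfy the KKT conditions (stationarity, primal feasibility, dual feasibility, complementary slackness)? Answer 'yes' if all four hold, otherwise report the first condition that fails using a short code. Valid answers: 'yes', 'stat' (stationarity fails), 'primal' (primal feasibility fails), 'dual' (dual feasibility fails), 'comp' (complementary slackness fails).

Gradient of f: grad f(x) = Q x + c = (-3, -3)
Constraint values g_i(x) = a_i^T x - b_i:
  g_1((-1, -2)) = 0
Stationarity residual: grad f(x) + sum_i lambda_i a_i = (0, 0)
  -> stationarity OK
Primal feasibility (all g_i <= 0): OK
Dual feasibility (all lambda_i >= 0): FAILS
Complementary slackness (lambda_i * g_i(x) = 0 for all i): OK

Verdict: the first failing condition is dual_feasibility -> dual.

dual
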